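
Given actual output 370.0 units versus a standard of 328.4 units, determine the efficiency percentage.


Efficiency = (actual / standard) × 100
= (370.0 / 328.4) × 100
= 112.7%


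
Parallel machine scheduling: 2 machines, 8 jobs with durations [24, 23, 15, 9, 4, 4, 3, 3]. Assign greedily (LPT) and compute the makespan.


Jobs (LPT sorted): [24, 23, 15, 9, 4, 4, 3, 3]
Machines: 2
  J=24 → Machine 1 (load: 0+24=24)
  J=23 → Machine 2 (load: 0+23=23)
  J=15 → Machine 2 (load: 23+15=38)
  J=9 → Machine 1 (load: 24+9=33)
  J=4 → Machine 1 (load: 33+4=37)
  J=4 → Machine 1 (load: 37+4=41)
  J=3 → Machine 2 (load: 38+3=41)
  J=3 → Machine 1 (load: 41+3=44)
Machine loads: [44, 41]
Makespan = max = 44 time units


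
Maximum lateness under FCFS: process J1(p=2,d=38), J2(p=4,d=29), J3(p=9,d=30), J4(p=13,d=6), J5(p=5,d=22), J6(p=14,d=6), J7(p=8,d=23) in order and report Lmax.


Lateness per job (L = C - d):
  J1: C=2, d=38, L=-36
  J2: C=6, d=29, L=-23
  J3: C=15, d=30, L=-15
  J4: C=28, d=6, L=22
  J5: C=33, d=22, L=11
  J6: C=47, d=6, L=41
  J7: C=55, d=23, L=32
Lmax = max(-36, -23, -15, 22, 11, 41, 32)
= 41


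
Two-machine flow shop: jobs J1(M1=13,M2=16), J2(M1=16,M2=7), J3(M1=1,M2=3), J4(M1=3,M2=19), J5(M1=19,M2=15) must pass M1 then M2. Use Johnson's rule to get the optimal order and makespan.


Johnson's rule:
Group 1 (M1≤M2, sort by M1): ['J3', 'J4', 'J1']
Group 2 (M1>M2, sort desc M2): ['J5', 'J2']
Sequence: J3 → J4 → J1 → J5 → J2
Makespan calculation:
  J3: M1 done=1, M2 done=4
  J4: M1 done=4, M2 done=23
  J1: M1 done=17, M2 done=39
  J5: M1 done=36, M2 done=54
  J2: M1 done=52, M2 done=61
= Sequence: J3 → J4 → J1 → J5 → J2, Makespan: 61


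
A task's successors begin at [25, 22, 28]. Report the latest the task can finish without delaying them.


LF = min of all successor start times
Successors start at: [25, 22, 28]
LF = min(25, 22, 28)
= 22


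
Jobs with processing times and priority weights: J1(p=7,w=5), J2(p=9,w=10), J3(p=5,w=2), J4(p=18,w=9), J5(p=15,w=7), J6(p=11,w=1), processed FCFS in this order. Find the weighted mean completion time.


Completion times:
  J1: C=7, w×C=5×7=35
  J2: C=16, w×C=10×16=160
  J3: C=21, w×C=2×21=42
  J4: C=39, w×C=9×39=351
  J5: C=54, w×C=7×54=378
  J6: C=65, w×C=1×65=65
Sum w×C = 1031
Sum w = 34
Weighted avg = 1031/34
= 30.32


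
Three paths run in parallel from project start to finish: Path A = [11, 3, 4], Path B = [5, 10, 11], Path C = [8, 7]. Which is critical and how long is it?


Path A: 11 + 3 + 4 = 18
Path B: 5 + 10 + 11 = 26
Path C: 8 + 7 = 15
Critical path = longest = max(18, 26, 15)
= 26 (Path B)


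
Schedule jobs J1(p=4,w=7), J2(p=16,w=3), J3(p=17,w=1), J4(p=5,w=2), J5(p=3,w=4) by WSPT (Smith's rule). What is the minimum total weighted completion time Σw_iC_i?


WSPT order (by p/w): J1 → J5 → J4 → J2 → J3
  J1: C=4, w·C=7×4=28
  J5: C=7, w·C=4×7=28
  J4: C=12, w·C=2×12=24
  J2: C=28, w·C=3×28=84
  J3: C=45, w·C=1×45=45
Σ w·C = 209
= 209


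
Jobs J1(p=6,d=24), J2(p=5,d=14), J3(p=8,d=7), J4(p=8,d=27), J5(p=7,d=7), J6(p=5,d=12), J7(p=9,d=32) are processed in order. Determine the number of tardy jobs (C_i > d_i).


Completion vs due date:
  J1: C=6, d=24 → on time
  J2: C=11, d=14 → on time
  J3: C=19, d=7 → TARDY
  J4: C=27, d=27 → on time
  J5: C=34, d=7 → TARDY
  J6: C=39, d=12 → TARDY
  J7: C=48, d=32 → TARDY
Tardy jobs: J3, J5, J6, J7
Count = 4


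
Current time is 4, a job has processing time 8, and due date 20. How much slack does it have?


Slack = due - current_time - processing
= 20 - 4 - 8
= 8


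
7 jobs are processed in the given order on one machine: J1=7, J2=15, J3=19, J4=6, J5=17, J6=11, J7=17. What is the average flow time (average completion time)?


Completion times:
  J1: completes at 7
  J2: completes at 22
  J3: completes at 41
  J4: completes at 47
  J5: completes at 64
  J6: completes at 75
  J7: completes at 92
Sum = 348
Average = 348/7
= 49.71


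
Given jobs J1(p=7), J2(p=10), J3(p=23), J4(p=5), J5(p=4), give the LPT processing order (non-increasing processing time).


LPT: sort by longest processing time first
  J3: p=23
  J2: p=10
  J1: p=7
  J4: p=5
  J5: p=4
Order: J3 → J2 → J1 → J4 → J5


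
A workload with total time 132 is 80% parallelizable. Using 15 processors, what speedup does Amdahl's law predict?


Amdahl's law: T_p = T × ((1-p) + p/N)
= 132 × ((1-0.8) + 0.8/15)
= 132 × (0.20 + 0.0533)
= 132 × 0.2533
= 33.44
Speedup = 132/33.44
= 3.95×


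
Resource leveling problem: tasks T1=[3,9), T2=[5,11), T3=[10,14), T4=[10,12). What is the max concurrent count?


Check each time point for overlaps:
  t=10: 3 tasks active (T2, T3, T4)
Max concurrent = 3


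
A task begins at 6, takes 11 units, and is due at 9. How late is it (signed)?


Completion = 6 + 11 = 17
Lateness = C - d = 17 - 9
= 8


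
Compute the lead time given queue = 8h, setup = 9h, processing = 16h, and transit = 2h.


Lead time = queue + setup + processing + transit
= 8 + 9 + 16 + 2
= 35 hours


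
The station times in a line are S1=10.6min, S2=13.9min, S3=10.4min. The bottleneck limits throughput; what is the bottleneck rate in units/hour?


Bottleneck = longest station time
Station times: [10.6, 13.9, 10.4]
Max = 13.9 min
Rate = 60 / 13.9
= 4.32 units/hour (bottleneck: 13.9min)


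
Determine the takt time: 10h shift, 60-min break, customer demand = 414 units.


Available = 10×60 - 60 = 540 min
Takt time = 540 / 414
= 1.30 min/unit


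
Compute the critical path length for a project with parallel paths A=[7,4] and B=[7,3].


Path A: 7 + 4 = 11
Path B: 7 + 3 = 10
Critical path = longest = max(11, 10)
= 11 (Path A)


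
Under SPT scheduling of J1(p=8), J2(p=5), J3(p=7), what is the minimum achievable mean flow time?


SPT order: J2 → J3 → J1
Completion times:
  J2: C=5
  J3: C=12
  J1: C=20
Sum = 37, n = 3
Mean flow = 37/3
= 12.33


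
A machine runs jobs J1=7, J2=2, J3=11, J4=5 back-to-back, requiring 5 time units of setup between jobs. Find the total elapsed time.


Makespan = Σ processing + (n-1) × setup
= (7 + 2 + 11 + 5) + (4-1)×5
= 25 + 15
= 40 time units


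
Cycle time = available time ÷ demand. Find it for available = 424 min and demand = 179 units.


Cycle time = available time / demand
= 424 / 179
= 2.37 min/unit


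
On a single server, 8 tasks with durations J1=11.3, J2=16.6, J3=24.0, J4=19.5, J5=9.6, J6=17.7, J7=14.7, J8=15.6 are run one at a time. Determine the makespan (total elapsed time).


Sequential makespan: sum all processing times
= 11.3 + 16.6 + 24.0 + 19.5 + 9.6 + 17.7 + 14.7 + 15.6
= 129.0 time units


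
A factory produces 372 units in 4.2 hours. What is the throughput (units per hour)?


Throughput = units / time
= 372 / 4.2
= 88.6 units/hour


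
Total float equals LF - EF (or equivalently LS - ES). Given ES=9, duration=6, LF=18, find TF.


EF = ES + duration = 9 + 6 = 15
LS = LF - duration = 18 - 6 = 12
Total Float = LF - EF = 18 - 15
(or LS - ES = 12 - 9)
= 3


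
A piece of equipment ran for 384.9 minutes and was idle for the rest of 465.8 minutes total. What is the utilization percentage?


Utilization = busy / total × 100
= 384.9 / 465.8 × 100
= 82.6%


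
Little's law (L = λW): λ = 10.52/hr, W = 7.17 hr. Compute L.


Little's law: L = λ × W
= 10.52 × 7.17
= 75.43


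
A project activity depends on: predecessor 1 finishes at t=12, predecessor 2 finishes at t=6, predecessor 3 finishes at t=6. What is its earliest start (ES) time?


ES = max of all predecessor completion times
Predecessors: [12, 6, 6]
ES = max(12, 6, 6)
= 12


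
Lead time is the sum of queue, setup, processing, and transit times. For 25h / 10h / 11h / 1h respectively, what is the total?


Lead time = queue + setup + processing + transit
= 25 + 10 + 11 + 1
= 47 hours


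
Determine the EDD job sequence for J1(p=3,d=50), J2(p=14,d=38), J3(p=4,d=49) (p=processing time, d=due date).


EDD: sort by earliest due date
  J2: d=38, p=14
  J3: d=49, p=4
  J1: d=50, p=3
Order: J2 → J3 → J1


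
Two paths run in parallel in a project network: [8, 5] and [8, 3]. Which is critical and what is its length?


Path A: 8 + 5 = 13
Path B: 8 + 3 = 11
Critical path = longest = max(13, 11)
= 13 (Path A)


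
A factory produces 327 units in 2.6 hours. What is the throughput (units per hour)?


Throughput = units / time
= 327 / 2.6
= 125.8 units/hour


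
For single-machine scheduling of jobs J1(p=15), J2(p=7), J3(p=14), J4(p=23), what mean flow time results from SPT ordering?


SPT order: J2 → J3 → J1 → J4
Completion times:
  J2: C=7
  J3: C=21
  J1: C=36
  J4: C=59
Sum = 123, n = 4
Mean flow = 123/4
= 30.75


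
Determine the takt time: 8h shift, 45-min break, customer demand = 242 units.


Available = 8×60 - 45 = 435 min
Takt time = 435 / 242
= 1.80 min/unit


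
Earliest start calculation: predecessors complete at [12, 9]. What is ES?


ES = max of all predecessor completion times
Predecessors: [12, 9]
ES = max(12, 9)
= 12


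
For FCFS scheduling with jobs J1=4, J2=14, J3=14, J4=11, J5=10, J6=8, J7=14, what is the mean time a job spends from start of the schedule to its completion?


Completion times:
  J1: completes at 4
  J2: completes at 18
  J3: completes at 32
  J4: completes at 43
  J5: completes at 53
  J6: completes at 61
  J7: completes at 75
Sum = 286
Average = 286/7
= 40.86


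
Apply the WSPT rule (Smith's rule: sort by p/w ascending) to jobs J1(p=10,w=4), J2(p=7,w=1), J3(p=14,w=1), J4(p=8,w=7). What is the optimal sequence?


WSPT (Smith's rule): sort by p/w ascending
  J4: p/w = 8/7 = 1.143
  J1: p/w = 10/4 = 2.500
  J2: p/w = 7/1 = 7.000
  J3: p/w = 14/1 = 14.000
Order: J4 → J1 → J2 → J3


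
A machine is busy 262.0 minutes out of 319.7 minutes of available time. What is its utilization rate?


Utilization = busy / total × 100
= 262.0 / 319.7 × 100
= 82.0%


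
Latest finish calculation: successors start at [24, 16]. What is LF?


LF = min of all successor start times
Successors start at: [24, 16]
LF = min(24, 16)
= 16


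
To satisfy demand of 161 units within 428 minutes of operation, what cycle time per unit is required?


Cycle time = available time / demand
= 428 / 161
= 2.66 min/unit


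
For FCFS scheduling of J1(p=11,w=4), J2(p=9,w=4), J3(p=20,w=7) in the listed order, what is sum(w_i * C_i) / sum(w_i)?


Completion times:
  J1: C=11, w×C=4×11=44
  J2: C=20, w×C=4×20=80
  J3: C=40, w×C=7×40=280
Sum w×C = 404
Sum w = 15
Weighted avg = 404/15
= 26.93


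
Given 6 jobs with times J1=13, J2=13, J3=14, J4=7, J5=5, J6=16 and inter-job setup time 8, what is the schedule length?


Makespan = Σ processing + (n-1) × setup
= (13 + 13 + 14 + 7 + 5 + 16) + (6-1)×8
= 68 + 40
= 108 time units


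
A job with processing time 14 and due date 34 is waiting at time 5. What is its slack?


Slack = due - current_time - processing
= 34 - 5 - 14
= 15


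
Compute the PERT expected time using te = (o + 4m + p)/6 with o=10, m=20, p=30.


te = (o + 4m + p) / 6
= (10 + 4×20 + 30) / 6
= (10 + 80 + 30) / 6
= 120 / 6
= 20.00


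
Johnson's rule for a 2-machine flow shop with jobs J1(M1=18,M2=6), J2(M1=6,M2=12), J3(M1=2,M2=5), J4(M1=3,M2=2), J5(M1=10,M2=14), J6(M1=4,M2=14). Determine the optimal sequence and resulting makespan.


Johnson's rule:
Group 1 (M1≤M2, sort by M1): ['J3', 'J6', 'J2', 'J5']
Group 2 (M1>M2, sort desc M2): ['J1', 'J4']
Sequence: J3 → J6 → J2 → J5 → J1 → J4
Makespan calculation:
  J3: M1 done=2, M2 done=7
  J6: M1 done=6, M2 done=21
  J2: M1 done=12, M2 done=33
  J5: M1 done=22, M2 done=47
  J1: M1 done=40, M2 done=53
  J4: M1 done=43, M2 done=55
= Sequence: J3 → J6 → J2 → J5 → J1 → J4, Makespan: 55


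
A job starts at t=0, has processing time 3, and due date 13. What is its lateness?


Completion = 0 + 3 = 3
Lateness = C - d = 3 - 13
= -10


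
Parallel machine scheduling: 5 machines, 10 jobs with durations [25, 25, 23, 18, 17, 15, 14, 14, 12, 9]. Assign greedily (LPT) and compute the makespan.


Jobs (LPT sorted): [25, 25, 23, 18, 17, 15, 14, 14, 12, 9]
Machines: 5
  J=25 → Machine 1 (load: 0+25=25)
  J=25 → Machine 2 (load: 0+25=25)
  J=23 → Machine 3 (load: 0+23=23)
  J=18 → Machine 4 (load: 0+18=18)
  J=17 → Machine 5 (load: 0+17=17)
  J=15 → Machine 5 (load: 17+15=32)
  J=14 → Machine 4 (load: 18+14=32)
  J=14 → Machine 3 (load: 23+14=37)
  J=12 → Machine 1 (load: 25+12=37)
  J=9 → Machine 2 (load: 25+9=34)
Machine loads: [37, 34, 37, 32, 32]
Makespan = max = 37 time units


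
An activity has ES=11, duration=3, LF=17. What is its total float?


EF = ES + duration = 11 + 3 = 14
LS = LF - duration = 17 - 3 = 14
Total Float = LF - EF = 17 - 14
(or LS - ES = 14 - 11)
= 3


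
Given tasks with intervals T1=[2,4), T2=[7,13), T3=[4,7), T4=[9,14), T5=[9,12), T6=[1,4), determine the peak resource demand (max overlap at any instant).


Check each time point for overlaps:
  t=9: 3 tasks active (T2, T4, T5)
Max concurrent = 3


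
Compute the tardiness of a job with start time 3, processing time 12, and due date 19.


Completion = start + processing = 3 + 12 = 15
Tardiness = max(0, C - d) = max(0, 15 - 19)
= max(0, -4)
= 0


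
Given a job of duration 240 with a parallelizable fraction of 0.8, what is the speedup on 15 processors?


Amdahl's law: T_p = T × ((1-p) + p/N)
= 240 × ((1-0.8) + 0.8/15)
= 240 × (0.20 + 0.0533)
= 240 × 0.2533
= 60.80
Speedup = 240/60.80
= 3.95×


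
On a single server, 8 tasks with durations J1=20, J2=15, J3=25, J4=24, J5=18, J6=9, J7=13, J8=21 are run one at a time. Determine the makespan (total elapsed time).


Sequential makespan: sum all processing times
= 20 + 15 + 25 + 24 + 18 + 9 + 13 + 21
= 145 time units


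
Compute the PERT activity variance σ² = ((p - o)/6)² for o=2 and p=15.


σ² = ((p - o) / 6)² = (p - o)² / 36
= (15 - 2)² / 36
= 13² / 36
= 169 / 36
= 4.6944


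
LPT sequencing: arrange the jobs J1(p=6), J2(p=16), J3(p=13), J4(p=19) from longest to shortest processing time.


LPT: sort by longest processing time first
  J4: p=19
  J2: p=16
  J3: p=13
  J1: p=6
Order: J4 → J2 → J3 → J1


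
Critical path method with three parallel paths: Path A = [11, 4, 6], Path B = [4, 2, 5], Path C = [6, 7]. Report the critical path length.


Path A: 11 + 4 + 6 = 21
Path B: 4 + 2 + 5 = 11
Path C: 6 + 7 = 13
Critical path = longest = max(21, 11, 13)
= 21 (Path A)


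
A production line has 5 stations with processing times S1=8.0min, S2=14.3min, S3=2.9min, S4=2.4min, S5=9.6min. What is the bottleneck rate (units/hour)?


Bottleneck = longest station time
Station times: [8.0, 14.3, 2.9, 2.4, 9.6]
Max = 14.3 min
Rate = 60 / 14.3
= 4.20 units/hour (bottleneck: 14.3min)


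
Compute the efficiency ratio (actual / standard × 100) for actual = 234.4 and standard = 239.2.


Efficiency = (actual / standard) × 100
= (234.4 / 239.2) × 100
= 98.0%


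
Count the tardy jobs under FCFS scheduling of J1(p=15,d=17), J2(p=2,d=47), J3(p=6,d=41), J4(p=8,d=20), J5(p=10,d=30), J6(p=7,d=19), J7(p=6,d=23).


Completion vs due date:
  J1: C=15, d=17 → on time
  J2: C=17, d=47 → on time
  J3: C=23, d=41 → on time
  J4: C=31, d=20 → TARDY
  J5: C=41, d=30 → TARDY
  J6: C=48, d=19 → TARDY
  J7: C=54, d=23 → TARDY
Tardy jobs: J4, J5, J6, J7
Count = 4


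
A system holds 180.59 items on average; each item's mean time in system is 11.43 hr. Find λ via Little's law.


Little's law: L = λW → λ = L / W
= 180.59 / 11.43
= 15.80 per hour


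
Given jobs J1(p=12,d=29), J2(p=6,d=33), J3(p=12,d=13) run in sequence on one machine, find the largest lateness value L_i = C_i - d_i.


Lateness per job (L = C - d):
  J1: C=12, d=29, L=-17
  J2: C=18, d=33, L=-15
  J3: C=30, d=13, L=17
Lmax = max(-17, -15, 17)
= 17


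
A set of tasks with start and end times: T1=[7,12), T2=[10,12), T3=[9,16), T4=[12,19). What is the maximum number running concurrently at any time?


Check each time point for overlaps:
  t=10: 3 tasks active (T1, T2, T3)
Max concurrent = 3


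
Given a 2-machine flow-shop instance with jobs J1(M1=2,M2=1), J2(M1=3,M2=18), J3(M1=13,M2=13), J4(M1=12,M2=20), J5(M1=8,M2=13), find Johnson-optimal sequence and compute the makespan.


Johnson's rule:
Group 1 (M1≤M2, sort by M1): ['J2', 'J5', 'J4', 'J3']
Group 2 (M1>M2, sort desc M2): ['J1']
Sequence: J2 → J5 → J4 → J3 → J1
Makespan calculation:
  J2: M1 done=3, M2 done=21
  J5: M1 done=11, M2 done=34
  J4: M1 done=23, M2 done=54
  J3: M1 done=36, M2 done=67
  J1: M1 done=38, M2 done=68
= Sequence: J2 → J5 → J4 → J3 → J1, Makespan: 68


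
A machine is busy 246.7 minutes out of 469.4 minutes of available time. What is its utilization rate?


Utilization = busy / total × 100
= 246.7 / 469.4 × 100
= 52.6%


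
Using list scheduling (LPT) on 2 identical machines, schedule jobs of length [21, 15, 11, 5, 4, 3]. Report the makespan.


Jobs (LPT sorted): [21, 15, 11, 5, 4, 3]
Machines: 2
  J=21 → Machine 1 (load: 0+21=21)
  J=15 → Machine 2 (load: 0+15=15)
  J=11 → Machine 2 (load: 15+11=26)
  J=5 → Machine 1 (load: 21+5=26)
  J=4 → Machine 1 (load: 26+4=30)
  J=3 → Machine 2 (load: 26+3=29)
Machine loads: [30, 29]
Makespan = max = 30 time units


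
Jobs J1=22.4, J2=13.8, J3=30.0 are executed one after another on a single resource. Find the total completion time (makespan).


Sequential makespan: sum all processing times
= 22.4 + 13.8 + 30.0
= 66.2 time units


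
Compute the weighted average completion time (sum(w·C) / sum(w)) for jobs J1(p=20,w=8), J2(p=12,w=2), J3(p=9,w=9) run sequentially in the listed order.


Completion times:
  J1: C=20, w×C=8×20=160
  J2: C=32, w×C=2×32=64
  J3: C=41, w×C=9×41=369
Sum w×C = 593
Sum w = 19
Weighted avg = 593/19
= 31.21


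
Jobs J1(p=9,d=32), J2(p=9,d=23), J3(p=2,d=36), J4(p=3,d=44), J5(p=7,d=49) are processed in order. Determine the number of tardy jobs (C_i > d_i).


Completion vs due date:
  J1: C=9, d=32 → on time
  J2: C=18, d=23 → on time
  J3: C=20, d=36 → on time
  J4: C=23, d=44 → on time
  J5: C=30, d=49 → on time
Tardy jobs: none
Count = 0


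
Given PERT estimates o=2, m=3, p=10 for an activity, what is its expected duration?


te = (o + 4m + p) / 6
= (2 + 4×3 + 10) / 6
= (2 + 12 + 10) / 6
= 24 / 6
= 4.00


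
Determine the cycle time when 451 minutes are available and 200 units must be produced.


Cycle time = available time / demand
= 451 / 200
= 2.25 min/unit


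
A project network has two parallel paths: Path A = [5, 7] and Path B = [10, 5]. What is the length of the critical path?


Path A: 5 + 7 = 12
Path B: 10 + 5 = 15
Critical path = longest = max(12, 15)
= 15 (Path B)


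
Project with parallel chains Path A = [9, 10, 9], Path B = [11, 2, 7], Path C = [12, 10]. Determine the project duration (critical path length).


Path A: 9 + 10 + 9 = 28
Path B: 11 + 2 + 7 = 20
Path C: 12 + 10 = 22
Critical path = longest = max(28, 20, 22)
= 28 (Path A)


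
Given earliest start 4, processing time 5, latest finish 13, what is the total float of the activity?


EF = ES + duration = 4 + 5 = 9
LS = LF - duration = 13 - 5 = 8
Total Float = LF - EF = 13 - 9
(or LS - ES = 8 - 4)
= 4


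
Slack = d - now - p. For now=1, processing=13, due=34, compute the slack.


Slack = due - current_time - processing
= 34 - 1 - 13
= 20


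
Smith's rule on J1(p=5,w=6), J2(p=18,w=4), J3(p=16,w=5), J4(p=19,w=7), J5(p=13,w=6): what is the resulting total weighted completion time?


WSPT order (by p/w): J1 → J5 → J4 → J3 → J2
  J1: C=5, w·C=6×5=30
  J5: C=18, w·C=6×18=108
  J4: C=37, w·C=7×37=259
  J3: C=53, w·C=5×53=265
  J2: C=71, w·C=4×71=284
Σ w·C = 946
= 946


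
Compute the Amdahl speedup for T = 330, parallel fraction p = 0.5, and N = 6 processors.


Amdahl's law: T_p = T × ((1-p) + p/N)
= 330 × ((1-0.5) + 0.5/6)
= 330 × (0.50 + 0.0833)
= 330 × 0.5833
= 192.50
Speedup = 330/192.50
= 1.71×


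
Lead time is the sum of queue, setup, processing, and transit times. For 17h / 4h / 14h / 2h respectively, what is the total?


Lead time = queue + setup + processing + transit
= 17 + 4 + 14 + 2
= 37 hours


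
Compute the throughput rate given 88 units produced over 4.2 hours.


Throughput = units / time
= 88 / 4.2
= 21.0 units/hour


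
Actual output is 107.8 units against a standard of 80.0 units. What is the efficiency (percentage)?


Efficiency = (actual / standard) × 100
= (107.8 / 80.0) × 100
= 134.8%


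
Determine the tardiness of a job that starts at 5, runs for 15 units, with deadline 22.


Completion = start + processing = 5 + 15 = 20
Tardiness = max(0, C - d) = max(0, 20 - 22)
= max(0, -2)
= 0


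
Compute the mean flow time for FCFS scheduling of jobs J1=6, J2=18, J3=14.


Completion times:
  J1: completes at 6
  J2: completes at 24
  J3: completes at 38
Sum = 68
Average = 68/3
= 22.67


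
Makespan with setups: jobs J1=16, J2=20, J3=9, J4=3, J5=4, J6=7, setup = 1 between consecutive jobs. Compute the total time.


Makespan = Σ processing + (n-1) × setup
= (16 + 20 + 9 + 3 + 4 + 7) + (6-1)×1
= 59 + 5
= 64 time units


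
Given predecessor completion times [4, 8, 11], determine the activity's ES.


ES = max of all predecessor completion times
Predecessors: [4, 8, 11]
ES = max(4, 8, 11)
= 11


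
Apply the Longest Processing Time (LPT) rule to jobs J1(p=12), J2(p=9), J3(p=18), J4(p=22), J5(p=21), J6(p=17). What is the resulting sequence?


LPT: sort by longest processing time first
  J4: p=22
  J5: p=21
  J3: p=18
  J6: p=17
  J1: p=12
  J2: p=9
Order: J4 → J5 → J3 → J6 → J1 → J2


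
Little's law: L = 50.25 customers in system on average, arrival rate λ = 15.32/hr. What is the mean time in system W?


Little's law: L = λW → W = L / λ
= 50.25 / 15.32
= 3.28 hours


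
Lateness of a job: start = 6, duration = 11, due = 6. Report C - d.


Completion = 6 + 11 = 17
Lateness = C - d = 17 - 6
= 11


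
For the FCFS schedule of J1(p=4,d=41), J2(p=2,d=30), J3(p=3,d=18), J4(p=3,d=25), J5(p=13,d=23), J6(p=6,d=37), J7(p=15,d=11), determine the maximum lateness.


Lateness per job (L = C - d):
  J1: C=4, d=41, L=-37
  J2: C=6, d=30, L=-24
  J3: C=9, d=18, L=-9
  J4: C=12, d=25, L=-13
  J5: C=25, d=23, L=2
  J6: C=31, d=37, L=-6
  J7: C=46, d=11, L=35
Lmax = max(-37, -24, -9, -13, 2, -6, 35)
= 35


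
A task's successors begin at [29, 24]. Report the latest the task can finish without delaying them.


LF = min of all successor start times
Successors start at: [29, 24]
LF = min(29, 24)
= 24


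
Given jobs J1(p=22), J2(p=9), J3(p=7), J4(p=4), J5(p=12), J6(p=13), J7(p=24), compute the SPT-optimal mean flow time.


SPT order: J4 → J3 → J2 → J5 → J6 → J1 → J7
Completion times:
  J4: C=4
  J3: C=11
  J2: C=20
  J5: C=32
  J6: C=45
  J1: C=67
  J7: C=91
Sum = 270, n = 7
Mean flow = 270/7
= 38.57


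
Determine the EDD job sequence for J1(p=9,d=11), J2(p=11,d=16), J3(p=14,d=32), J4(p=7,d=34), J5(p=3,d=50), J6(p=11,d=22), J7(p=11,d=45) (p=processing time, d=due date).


EDD: sort by earliest due date
  J1: d=11, p=9
  J2: d=16, p=11
  J6: d=22, p=11
  J3: d=32, p=14
  J4: d=34, p=7
  J7: d=45, p=11
  J5: d=50, p=3
Order: J1 → J2 → J6 → J3 → J4 → J7 → J5


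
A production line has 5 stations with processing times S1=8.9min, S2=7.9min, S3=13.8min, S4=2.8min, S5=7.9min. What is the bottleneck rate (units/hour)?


Bottleneck = longest station time
Station times: [8.9, 7.9, 13.8, 2.8, 7.9]
Max = 13.8 min
Rate = 60 / 13.8
= 4.35 units/hour (bottleneck: 13.8min)


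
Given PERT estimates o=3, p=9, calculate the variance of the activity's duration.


σ² = ((p - o) / 6)² = (p - o)² / 36
= (9 - 3)² / 36
= 6² / 36
= 36 / 36
= 1.0000


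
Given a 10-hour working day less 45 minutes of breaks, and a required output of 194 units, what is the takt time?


Available = 10×60 - 45 = 555 min
Takt time = 555 / 194
= 2.86 min/unit


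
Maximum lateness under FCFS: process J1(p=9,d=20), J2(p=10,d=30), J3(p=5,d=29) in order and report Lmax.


Lateness per job (L = C - d):
  J1: C=9, d=20, L=-11
  J2: C=19, d=30, L=-11
  J3: C=24, d=29, L=-5
Lmax = max(-11, -11, -5)
= -5


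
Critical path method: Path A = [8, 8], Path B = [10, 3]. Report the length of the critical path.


Path A: 8 + 8 = 16
Path B: 10 + 3 = 13
Critical path = longest = max(16, 13)
= 16 (Path A)


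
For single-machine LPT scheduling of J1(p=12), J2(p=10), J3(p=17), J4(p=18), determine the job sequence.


LPT: sort by longest processing time first
  J4: p=18
  J3: p=17
  J1: p=12
  J2: p=10
Order: J4 → J3 → J1 → J2


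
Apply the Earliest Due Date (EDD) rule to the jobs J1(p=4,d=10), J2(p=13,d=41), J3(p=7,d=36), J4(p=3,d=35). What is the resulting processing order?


EDD: sort by earliest due date
  J1: d=10, p=4
  J4: d=35, p=3
  J3: d=36, p=7
  J2: d=41, p=13
Order: J1 → J4 → J3 → J2


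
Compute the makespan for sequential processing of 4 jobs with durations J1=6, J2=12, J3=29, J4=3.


Sequential makespan: sum all processing times
= 6 + 12 + 29 + 3
= 50 time units


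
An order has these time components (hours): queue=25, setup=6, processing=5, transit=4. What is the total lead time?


Lead time = queue + setup + processing + transit
= 25 + 6 + 5 + 4
= 40 hours


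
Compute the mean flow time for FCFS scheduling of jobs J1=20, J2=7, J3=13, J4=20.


Completion times:
  J1: completes at 20
  J2: completes at 27
  J3: completes at 40
  J4: completes at 60
Sum = 147
Average = 147/4
= 36.75


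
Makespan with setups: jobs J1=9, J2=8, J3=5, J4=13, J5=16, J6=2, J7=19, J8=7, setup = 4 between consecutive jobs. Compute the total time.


Makespan = Σ processing + (n-1) × setup
= (9 + 8 + 5 + 13 + 16 + 2 + 19 + 7) + (8-1)×4
= 79 + 28
= 107 time units


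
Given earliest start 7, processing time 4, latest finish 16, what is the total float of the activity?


EF = ES + duration = 7 + 4 = 11
LS = LF - duration = 16 - 4 = 12
Total Float = LF - EF = 16 - 11
(or LS - ES = 12 - 7)
= 5


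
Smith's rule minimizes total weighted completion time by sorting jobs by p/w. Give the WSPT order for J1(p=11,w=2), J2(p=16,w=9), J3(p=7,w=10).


WSPT (Smith's rule): sort by p/w ascending
  J3: p/w = 7/10 = 0.700
  J2: p/w = 16/9 = 1.778
  J1: p/w = 11/2 = 5.500
Order: J3 → J2 → J1


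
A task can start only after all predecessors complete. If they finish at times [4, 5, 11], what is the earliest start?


ES = max of all predecessor completion times
Predecessors: [4, 5, 11]
ES = max(4, 5, 11)
= 11


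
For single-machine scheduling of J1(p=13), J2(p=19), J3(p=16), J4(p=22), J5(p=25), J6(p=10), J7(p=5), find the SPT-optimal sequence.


SPT: sort by shortest processing time
  J7: p=5
  J6: p=10
  J1: p=13
  J3: p=16
  J2: p=19
  J4: p=22
  J5: p=25
Order: J7 → J6 → J1 → J3 → J2 → J4 → J5


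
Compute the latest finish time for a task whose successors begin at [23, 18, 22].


LF = min of all successor start times
Successors start at: [23, 18, 22]
LF = min(23, 18, 22)
= 18


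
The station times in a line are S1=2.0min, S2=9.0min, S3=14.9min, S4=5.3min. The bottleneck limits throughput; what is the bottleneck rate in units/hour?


Bottleneck = longest station time
Station times: [2.0, 9.0, 14.9, 5.3]
Max = 14.9 min
Rate = 60 / 14.9
= 4.03 units/hour (bottleneck: 14.9min)


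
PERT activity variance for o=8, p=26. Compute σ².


σ² = ((p - o) / 6)² = (p - o)² / 36
= (26 - 8)² / 36
= 18² / 36
= 324 / 36
= 9.0000


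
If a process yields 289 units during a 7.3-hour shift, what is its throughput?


Throughput = units / time
= 289 / 7.3
= 39.6 units/hour


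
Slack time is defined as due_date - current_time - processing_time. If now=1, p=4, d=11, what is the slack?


Slack = due - current_time - processing
= 11 - 1 - 4
= 6


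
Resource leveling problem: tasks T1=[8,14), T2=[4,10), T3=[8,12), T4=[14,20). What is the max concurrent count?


Check each time point for overlaps:
  t=8: 3 tasks active (T1, T2, T3)
Max concurrent = 3


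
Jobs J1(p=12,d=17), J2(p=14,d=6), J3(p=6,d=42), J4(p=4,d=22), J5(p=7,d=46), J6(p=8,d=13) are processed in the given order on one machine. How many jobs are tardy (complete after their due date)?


Completion vs due date:
  J1: C=12, d=17 → on time
  J2: C=26, d=6 → TARDY
  J3: C=32, d=42 → on time
  J4: C=36, d=22 → TARDY
  J5: C=43, d=46 → on time
  J6: C=51, d=13 → TARDY
Tardy jobs: J2, J4, J6
Count = 3


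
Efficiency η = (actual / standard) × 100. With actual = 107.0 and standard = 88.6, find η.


Efficiency = (actual / standard) × 100
= (107.0 / 88.6) × 100
= 120.8%


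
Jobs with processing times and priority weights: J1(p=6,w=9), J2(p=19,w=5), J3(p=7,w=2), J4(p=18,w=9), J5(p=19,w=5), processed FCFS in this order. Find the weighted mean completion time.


Completion times:
  J1: C=6, w×C=9×6=54
  J2: C=25, w×C=5×25=125
  J3: C=32, w×C=2×32=64
  J4: C=50, w×C=9×50=450
  J5: C=69, w×C=5×69=345
Sum w×C = 1038
Sum w = 30
Weighted avg = 1038/30
= 34.60


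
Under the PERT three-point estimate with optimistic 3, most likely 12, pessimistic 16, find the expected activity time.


te = (o + 4m + p) / 6
= (3 + 4×12 + 16) / 6
= (3 + 48 + 16) / 6
= 67 / 6
= 11.17


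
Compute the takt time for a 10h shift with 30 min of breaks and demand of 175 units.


Available = 10×60 - 30 = 570 min
Takt time = 570 / 175
= 3.26 min/unit


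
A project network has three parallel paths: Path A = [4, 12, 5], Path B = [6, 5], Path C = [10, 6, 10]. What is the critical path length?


Path A: 4 + 12 + 5 = 21
Path B: 6 + 5 = 11
Path C: 10 + 6 + 10 = 26
Critical path = longest = max(21, 11, 26)
= 26 (Path C)


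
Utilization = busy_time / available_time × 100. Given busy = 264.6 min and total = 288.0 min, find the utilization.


Utilization = busy / total × 100
= 264.6 / 288.0 × 100
= 91.9%


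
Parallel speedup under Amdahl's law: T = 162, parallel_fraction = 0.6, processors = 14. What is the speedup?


Amdahl's law: T_p = T × ((1-p) + p/N)
= 162 × ((1-0.6) + 0.6/14)
= 162 × (0.40 + 0.0429)
= 162 × 0.4429
= 71.74
Speedup = 162/71.74
= 2.26×


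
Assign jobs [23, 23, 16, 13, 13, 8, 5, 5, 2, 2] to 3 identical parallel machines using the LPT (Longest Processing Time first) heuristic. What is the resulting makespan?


Jobs (LPT sorted): [23, 23, 16, 13, 13, 8, 5, 5, 2, 2]
Machines: 3
  J=23 → Machine 1 (load: 0+23=23)
  J=23 → Machine 2 (load: 0+23=23)
  J=16 → Machine 3 (load: 0+16=16)
  J=13 → Machine 3 (load: 16+13=29)
  J=13 → Machine 1 (load: 23+13=36)
  J=8 → Machine 2 (load: 23+8=31)
  J=5 → Machine 3 (load: 29+5=34)
  J=5 → Machine 2 (load: 31+5=36)
  J=2 → Machine 3 (load: 34+2=36)
  J=2 → Machine 1 (load: 36+2=38)
Machine loads: [38, 36, 36]
Makespan = max = 38 time units


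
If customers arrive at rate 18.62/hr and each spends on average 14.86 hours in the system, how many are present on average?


Little's law: L = λ × W
= 18.62 × 14.86
= 276.69


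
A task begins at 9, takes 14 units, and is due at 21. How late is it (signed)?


Completion = 9 + 14 = 23
Lateness = C - d = 23 - 21
= 2


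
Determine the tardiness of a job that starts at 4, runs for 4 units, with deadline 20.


Completion = start + processing = 4 + 4 = 8
Tardiness = max(0, C - d) = max(0, 8 - 20)
= max(0, -12)
= 0


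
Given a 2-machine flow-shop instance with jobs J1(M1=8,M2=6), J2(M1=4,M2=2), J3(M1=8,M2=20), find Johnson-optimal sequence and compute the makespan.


Johnson's rule:
Group 1 (M1≤M2, sort by M1): ['J3']
Group 2 (M1>M2, sort desc M2): ['J1', 'J2']
Sequence: J3 → J1 → J2
Makespan calculation:
  J3: M1 done=8, M2 done=28
  J1: M1 done=16, M2 done=34
  J2: M1 done=20, M2 done=36
= Sequence: J3 → J1 → J2, Makespan: 36


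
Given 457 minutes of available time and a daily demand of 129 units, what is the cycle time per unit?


Cycle time = available time / demand
= 457 / 129
= 3.54 min/unit


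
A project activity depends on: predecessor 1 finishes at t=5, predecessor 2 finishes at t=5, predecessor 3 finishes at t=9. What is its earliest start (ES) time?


ES = max of all predecessor completion times
Predecessors: [5, 5, 9]
ES = max(5, 5, 9)
= 9


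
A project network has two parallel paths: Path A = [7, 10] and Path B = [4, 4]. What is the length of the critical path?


Path A: 7 + 10 = 17
Path B: 4 + 4 = 8
Critical path = longest = max(17, 8)
= 17 (Path A)


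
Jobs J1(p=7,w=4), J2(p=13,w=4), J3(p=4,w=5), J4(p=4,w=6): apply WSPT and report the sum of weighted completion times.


WSPT order (by p/w): J4 → J3 → J1 → J2
  J4: C=4, w·C=6×4=24
  J3: C=8, w·C=5×8=40
  J1: C=15, w·C=4×15=60
  J2: C=28, w·C=4×28=112
Σ w·C = 236
= 236


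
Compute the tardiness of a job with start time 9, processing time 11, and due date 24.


Completion = start + processing = 9 + 11 = 20
Tardiness = max(0, C - d) = max(0, 20 - 24)
= max(0, -4)
= 0


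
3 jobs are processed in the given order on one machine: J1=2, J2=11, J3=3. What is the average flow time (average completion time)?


Completion times:
  J1: completes at 2
  J2: completes at 13
  J3: completes at 16
Sum = 31
Average = 31/3
= 10.33


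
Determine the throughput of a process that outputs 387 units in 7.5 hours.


Throughput = units / time
= 387 / 7.5
= 51.6 units/hour


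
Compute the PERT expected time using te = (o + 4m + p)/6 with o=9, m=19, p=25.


te = (o + 4m + p) / 6
= (9 + 4×19 + 25) / 6
= (9 + 76 + 25) / 6
= 110 / 6
= 18.33


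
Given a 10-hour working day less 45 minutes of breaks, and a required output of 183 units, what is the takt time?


Available = 10×60 - 45 = 555 min
Takt time = 555 / 183
= 3.03 min/unit


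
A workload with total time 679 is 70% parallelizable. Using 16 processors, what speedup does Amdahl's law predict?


Amdahl's law: T_p = T × ((1-p) + p/N)
= 679 × ((1-0.7) + 0.7/16)
= 679 × (0.30 + 0.0437)
= 679 × 0.3438
= 233.41
Speedup = 679/233.41
= 2.91×


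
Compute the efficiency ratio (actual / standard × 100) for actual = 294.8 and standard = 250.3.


Efficiency = (actual / standard) × 100
= (294.8 / 250.3) × 100
= 117.8%


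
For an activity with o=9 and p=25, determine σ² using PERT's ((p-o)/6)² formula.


σ² = ((p - o) / 6)² = (p - o)² / 36
= (25 - 9)² / 36
= 16² / 36
= 256 / 36
= 7.1111


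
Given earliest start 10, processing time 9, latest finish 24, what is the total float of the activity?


EF = ES + duration = 10 + 9 = 19
LS = LF - duration = 24 - 9 = 15
Total Float = LF - EF = 24 - 19
(or LS - ES = 15 - 10)
= 5


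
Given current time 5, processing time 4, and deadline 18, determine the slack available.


Slack = due - current_time - processing
= 18 - 5 - 4
= 9


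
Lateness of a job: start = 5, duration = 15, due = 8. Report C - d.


Completion = 5 + 15 = 20
Lateness = C - d = 20 - 8
= 12


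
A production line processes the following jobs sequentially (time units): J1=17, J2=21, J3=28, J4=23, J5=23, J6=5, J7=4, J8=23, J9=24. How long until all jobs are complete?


Sequential makespan: sum all processing times
= 17 + 21 + 28 + 23 + 23 + 5 + 4 + 23 + 24
= 168 time units


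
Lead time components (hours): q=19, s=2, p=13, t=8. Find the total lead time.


Lead time = queue + setup + processing + transit
= 19 + 2 + 13 + 8
= 42 hours


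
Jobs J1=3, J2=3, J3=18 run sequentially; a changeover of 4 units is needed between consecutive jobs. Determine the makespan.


Makespan = Σ processing + (n-1) × setup
= (3 + 3 + 18) + (3-1)×4
= 24 + 8
= 32 time units


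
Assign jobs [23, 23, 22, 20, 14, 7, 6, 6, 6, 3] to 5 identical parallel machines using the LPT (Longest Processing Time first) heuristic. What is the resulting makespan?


Jobs (LPT sorted): [23, 23, 22, 20, 14, 7, 6, 6, 6, 3]
Machines: 5
  J=23 → Machine 1 (load: 0+23=23)
  J=23 → Machine 2 (load: 0+23=23)
  J=22 → Machine 3 (load: 0+22=22)
  J=20 → Machine 4 (load: 0+20=20)
  J=14 → Machine 5 (load: 0+14=14)
  J=7 → Machine 5 (load: 14+7=21)
  J=6 → Machine 4 (load: 20+6=26)
  J=6 → Machine 5 (load: 21+6=27)
  J=6 → Machine 3 (load: 22+6=28)
  J=3 → Machine 1 (load: 23+3=26)
Machine loads: [26, 23, 28, 26, 27]
Makespan = max = 28 time units


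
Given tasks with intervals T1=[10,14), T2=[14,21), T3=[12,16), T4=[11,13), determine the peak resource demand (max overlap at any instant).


Check each time point for overlaps:
  t=12: 3 tasks active (T1, T3, T4)
Max concurrent = 3


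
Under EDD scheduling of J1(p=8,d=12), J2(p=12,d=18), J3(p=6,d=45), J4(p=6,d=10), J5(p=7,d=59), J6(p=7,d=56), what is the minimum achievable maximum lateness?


EDD order: J4 → J1 → J2 → J3 → J6 → J5
Completion and lateness:
  J4: C=6, d=10, L=6-10=-4
  J1: C=14, d=12, L=14-12=2
  J2: C=26, d=18, L=26-18=8
  J3: C=32, d=45, L=32-45=-13
  J6: C=39, d=56, L=39-56=-17
  J5: C=46, d=59, L=46-59=-13
Lmax = max(-4, 2, 8, -13, -17, -13)
= 8


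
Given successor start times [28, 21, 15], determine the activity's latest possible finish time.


LF = min of all successor start times
Successors start at: [28, 21, 15]
LF = min(28, 21, 15)
= 15


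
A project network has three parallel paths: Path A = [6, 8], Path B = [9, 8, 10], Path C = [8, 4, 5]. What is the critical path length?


Path A: 6 + 8 = 14
Path B: 9 + 8 + 10 = 27
Path C: 8 + 4 + 5 = 17
Critical path = longest = max(14, 27, 17)
= 27 (Path B)


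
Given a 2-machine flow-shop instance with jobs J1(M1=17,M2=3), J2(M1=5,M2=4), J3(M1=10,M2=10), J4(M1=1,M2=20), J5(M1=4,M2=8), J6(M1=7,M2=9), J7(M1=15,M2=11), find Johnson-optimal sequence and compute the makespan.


Johnson's rule:
Group 1 (M1≤M2, sort by M1): ['J4', 'J5', 'J6', 'J3']
Group 2 (M1>M2, sort desc M2): ['J7', 'J2', 'J1']
Sequence: J4 → J5 → J6 → J3 → J7 → J2 → J1
Makespan calculation:
  J4: M1 done=1, M2 done=21
  J5: M1 done=5, M2 done=29
  J6: M1 done=12, M2 done=38
  J3: M1 done=22, M2 done=48
  J7: M1 done=37, M2 done=59
  J2: M1 done=42, M2 done=63
  J1: M1 done=59, M2 done=66
= Sequence: J4 → J5 → J6 → J3 → J7 → J2 → J1, Makespan: 66


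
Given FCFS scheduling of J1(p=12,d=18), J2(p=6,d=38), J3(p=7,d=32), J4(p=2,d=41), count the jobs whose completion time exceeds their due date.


Completion vs due date:
  J1: C=12, d=18 → on time
  J2: C=18, d=38 → on time
  J3: C=25, d=32 → on time
  J4: C=27, d=41 → on time
Tardy jobs: none
Count = 0


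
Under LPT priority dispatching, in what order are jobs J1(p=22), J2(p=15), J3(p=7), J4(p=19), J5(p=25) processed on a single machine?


LPT: sort by longest processing time first
  J5: p=25
  J1: p=22
  J4: p=19
  J2: p=15
  J3: p=7
Order: J5 → J1 → J4 → J2 → J3


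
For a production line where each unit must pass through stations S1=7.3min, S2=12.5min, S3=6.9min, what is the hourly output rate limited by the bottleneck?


Bottleneck = longest station time
Station times: [7.3, 12.5, 6.9]
Max = 12.5 min
Rate = 60 / 12.5
= 4.80 units/hour (bottleneck: 12.5min)


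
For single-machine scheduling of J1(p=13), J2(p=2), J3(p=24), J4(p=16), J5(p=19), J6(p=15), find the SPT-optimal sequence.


SPT: sort by shortest processing time
  J2: p=2
  J1: p=13
  J6: p=15
  J4: p=16
  J5: p=19
  J3: p=24
Order: J2 → J1 → J6 → J4 → J5 → J3


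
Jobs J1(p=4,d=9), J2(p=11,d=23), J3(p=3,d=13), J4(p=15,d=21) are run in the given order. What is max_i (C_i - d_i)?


Lateness per job (L = C - d):
  J1: C=4, d=9, L=-5
  J2: C=15, d=23, L=-8
  J3: C=18, d=13, L=5
  J4: C=33, d=21, L=12
Lmax = max(-5, -8, 5, 12)
= 12
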